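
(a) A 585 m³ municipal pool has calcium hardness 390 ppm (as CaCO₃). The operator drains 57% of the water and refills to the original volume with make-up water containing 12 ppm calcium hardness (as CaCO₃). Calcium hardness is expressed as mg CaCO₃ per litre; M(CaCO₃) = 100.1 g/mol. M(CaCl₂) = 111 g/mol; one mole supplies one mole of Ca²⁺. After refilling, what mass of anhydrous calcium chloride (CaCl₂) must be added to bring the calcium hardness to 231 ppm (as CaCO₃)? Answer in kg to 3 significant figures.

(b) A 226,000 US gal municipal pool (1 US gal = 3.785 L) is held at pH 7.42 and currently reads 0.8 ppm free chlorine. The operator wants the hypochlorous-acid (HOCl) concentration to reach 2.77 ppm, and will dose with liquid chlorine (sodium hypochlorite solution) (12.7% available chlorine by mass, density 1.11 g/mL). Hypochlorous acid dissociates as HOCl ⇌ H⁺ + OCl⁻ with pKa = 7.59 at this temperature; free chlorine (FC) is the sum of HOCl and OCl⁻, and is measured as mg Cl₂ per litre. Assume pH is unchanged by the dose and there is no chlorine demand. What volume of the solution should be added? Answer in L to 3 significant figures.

(a) 36.6 kg; (b) 23.3 L

(a) Volume: 585 m³ = 585,000 L.
(a) After draining 57% and refilling: 390 × 0.43 + 12 × 0.57 = 174.54 ppm.
(a) Deficit to target: 231 − 174.54 = 56.46 mg/L.
(a) As CaCO₃: 56.46 mg/L × 585,000 L = 33,030 g; ÷ 100.1 = 330 mol Ca²⁺.
(a) Mass: 330 × 111 = 36,630 g.

(b) Volume: 226,000 US gal × 3.785 L/gal = 855,410 L.
(b) [OCl⁻]/[HOCl] = 10^(pH − pKa) = 10^(7.42 − 7.59) = 0.6761; fraction as HOCl = 1/(1 + 0.6761) = 0.5966.
(b) Free chlorine required for 2.77 ppm HOCl: 2.77 / 0.5966 = 4.643 ppm.
(b) FC to add: 4.643 − 0.8 = 3.843 mg/L as Cl₂.
(b) Cl₂ equivalent: 3.843 mg/L × 855,410 L = 3287 g.
(b) Product at 12.7% available Cl: 3287 / 0.127 = 25,880 g.
(b) Volume: 25,880 g ÷ 1.11 g/mL = 23,320 mL.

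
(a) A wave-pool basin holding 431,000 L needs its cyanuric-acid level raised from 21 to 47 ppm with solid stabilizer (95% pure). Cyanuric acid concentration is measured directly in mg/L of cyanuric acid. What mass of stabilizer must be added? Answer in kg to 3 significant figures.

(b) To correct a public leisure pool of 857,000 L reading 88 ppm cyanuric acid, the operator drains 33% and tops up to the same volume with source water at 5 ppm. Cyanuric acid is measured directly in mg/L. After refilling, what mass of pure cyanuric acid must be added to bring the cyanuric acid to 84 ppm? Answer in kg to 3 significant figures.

(a) 11.8 kg; (b) 20.0 kg

(a) CYA to add: (47 − 21) = 26 mg/L × 431,000 L = 11,210 g cyanuric acid.
(a) At 95% purity: 11,210 / 0.95 = 11,800 g product.

(b) After draining 33% and refilling: 88 × 0.67 + 5 × 0.33 = 60.61 ppm.
(b) Deficit to target: 84 − 60.61 = 23.39 mg/L.
(b) Mass: 23.39 mg/L × 857,000 L = 20,050 g cyanuric acid.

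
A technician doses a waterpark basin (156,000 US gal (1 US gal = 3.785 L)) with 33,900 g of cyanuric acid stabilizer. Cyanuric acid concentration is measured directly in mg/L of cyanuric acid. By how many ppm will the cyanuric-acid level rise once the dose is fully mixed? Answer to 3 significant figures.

Volume: 156,000 US gal × 3.785 L/gal = 590,460 L.
Rise: 33,900 g / 590,460 L × 1000 = 57.41 mg/L.

57.4 ppm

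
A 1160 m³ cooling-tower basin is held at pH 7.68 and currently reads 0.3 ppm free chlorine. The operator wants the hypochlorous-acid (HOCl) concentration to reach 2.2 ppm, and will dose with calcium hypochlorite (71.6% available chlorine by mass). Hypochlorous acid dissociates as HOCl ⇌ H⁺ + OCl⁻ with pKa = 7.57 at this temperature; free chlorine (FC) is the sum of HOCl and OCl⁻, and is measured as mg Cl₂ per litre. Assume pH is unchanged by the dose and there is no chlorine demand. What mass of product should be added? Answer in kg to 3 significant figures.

Volume: 1160 m³ = 1,160,000 L.
[OCl⁻]/[HOCl] = 10^(pH − pKa) = 10^(7.68 − 7.57) = 1.288; fraction as HOCl = 1/(1 + 1.288) = 0.437.
Free chlorine required for 2.2 ppm HOCl: 2.2 / 0.437 = 5.034 ppm.
FC to add: 5.034 − 0.3 = 4.734 mg/L as Cl₂.
Cl₂ equivalent: 4.734 mg/L × 1,160,000 L = 5492 g.
Product at 71.6% available Cl: 5492 / 0.716 = 7670 g.

7.67 kg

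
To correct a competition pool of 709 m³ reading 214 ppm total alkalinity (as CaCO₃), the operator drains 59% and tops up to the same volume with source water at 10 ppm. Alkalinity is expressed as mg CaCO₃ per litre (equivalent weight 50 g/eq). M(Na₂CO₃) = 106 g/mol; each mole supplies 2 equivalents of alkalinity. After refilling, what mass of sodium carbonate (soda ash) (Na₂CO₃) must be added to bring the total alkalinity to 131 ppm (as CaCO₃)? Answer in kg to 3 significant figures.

Volume: 709 m³ = 709,000 L.
After draining 59% and refilling: 214 × 0.41 + 10 × 0.59 = 93.64 ppm.
Deficit to target: 131 − 93.64 = 37.36 mg/L.
As CaCO₃: 37.36 mg/L × 709,000 L = 26,490 g; ÷ 50 g/eq ÷ 2 = 264.9 mol Na₂CO₃.
Mass: 264.9 × 106 = 28,080 g.

28.1 kg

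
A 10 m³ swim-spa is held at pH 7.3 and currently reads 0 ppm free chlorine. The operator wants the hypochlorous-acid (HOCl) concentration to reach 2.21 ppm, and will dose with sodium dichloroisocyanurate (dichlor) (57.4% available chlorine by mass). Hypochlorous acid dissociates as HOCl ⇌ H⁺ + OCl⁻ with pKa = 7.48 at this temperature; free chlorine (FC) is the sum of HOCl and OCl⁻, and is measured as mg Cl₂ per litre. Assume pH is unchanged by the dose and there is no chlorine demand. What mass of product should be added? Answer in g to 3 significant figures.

Volume: 10 m³ = 10,000 L.
[OCl⁻]/[HOCl] = 10^(pH − pKa) = 10^(7.3 − 7.48) = 0.6607; fraction as HOCl = 1/(1 + 0.6607) = 0.6022.
Free chlorine required for 2.21 ppm HOCl: 2.21 / 0.6022 = 3.67 ppm.
FC to add: 3.67 − 0 = 3.67 mg/L as Cl₂.
Cl₂ equivalent: 3.67 mg/L × 10,000 L = 36.7 g.
Product at 57.4% available Cl: 36.7 / 0.574 = 63.94 g.

63.9 g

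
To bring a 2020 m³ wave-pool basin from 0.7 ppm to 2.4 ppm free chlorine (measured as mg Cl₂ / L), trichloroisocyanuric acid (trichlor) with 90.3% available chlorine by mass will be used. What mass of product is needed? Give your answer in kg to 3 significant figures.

3.80 kg

Volume: 2020 m³ = 2,020,000 L.
Chlorine deficit: 2.4 − 0.7 = 1.7 ppm = 1.7 mg/L as Cl₂.
Cl₂ equivalent needed: 1.7 mg/L × 2,020,000 L = 3,434,000 mg = 3434 g.
Product at 90.3% available chlorine: 3434 / 0.903 = 3803 g.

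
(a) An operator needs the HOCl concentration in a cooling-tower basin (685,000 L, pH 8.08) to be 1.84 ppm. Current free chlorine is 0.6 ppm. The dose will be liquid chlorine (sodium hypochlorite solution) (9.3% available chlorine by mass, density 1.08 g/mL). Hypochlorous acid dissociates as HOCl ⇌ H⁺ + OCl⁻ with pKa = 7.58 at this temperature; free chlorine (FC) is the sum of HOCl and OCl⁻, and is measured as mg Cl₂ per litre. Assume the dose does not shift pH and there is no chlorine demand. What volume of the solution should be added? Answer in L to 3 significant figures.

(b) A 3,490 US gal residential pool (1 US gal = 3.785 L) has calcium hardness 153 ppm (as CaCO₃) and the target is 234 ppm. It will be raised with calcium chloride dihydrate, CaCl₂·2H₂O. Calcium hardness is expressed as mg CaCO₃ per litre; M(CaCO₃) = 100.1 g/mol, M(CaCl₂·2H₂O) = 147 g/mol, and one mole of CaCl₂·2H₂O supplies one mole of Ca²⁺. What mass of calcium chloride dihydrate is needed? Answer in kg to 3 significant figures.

(a) 48.1 L; (b) 1.57 kg

(a) [OCl⁻]/[HOCl] = 10^(pH − pKa) = 10^(8.08 − 7.58) = 3.162; fraction as HOCl = 1/(1 + 3.162) = 0.2403.
(a) Free chlorine required for 1.84 ppm HOCl: 1.84 / 0.2403 = 7.659 ppm.
(a) FC to add: 7.659 − 0.6 = 7.059 mg/L as Cl₂.
(a) Cl₂ equivalent: 7.059 mg/L × 685,000 L = 4835 g.
(a) Product at 9.3% available Cl: 4835 / 0.093 = 51,990 g.
(a) Volume: 51,990 g ÷ 1.08 g/mL = 48,140 mL.

(b) Volume: 3,490 US gal × 3.785 L/gal = 13,210 L.
(b) Hardness to add: (234 − 153) = 81 mg/L as CaCO₃ × 13,210 L = 1070 g as CaCO₃.
(b) Moles of Ca²⁺ (1 mol Ca²⁺ ≡ 1 mol CaCO₃): 1070 / 100.1 g/mol = 10.69 mol.
(b) Mass of CaCl₂·2H₂O: 10.69 × 147 = 1571 g.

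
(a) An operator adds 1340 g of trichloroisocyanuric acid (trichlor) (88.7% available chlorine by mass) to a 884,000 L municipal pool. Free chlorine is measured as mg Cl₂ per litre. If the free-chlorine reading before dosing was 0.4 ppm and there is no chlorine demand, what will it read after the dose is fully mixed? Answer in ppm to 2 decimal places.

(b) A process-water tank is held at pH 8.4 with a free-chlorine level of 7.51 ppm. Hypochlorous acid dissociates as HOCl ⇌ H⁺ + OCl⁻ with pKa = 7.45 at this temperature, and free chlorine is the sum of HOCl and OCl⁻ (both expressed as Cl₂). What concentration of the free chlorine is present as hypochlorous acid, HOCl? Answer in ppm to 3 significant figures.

(a) Available chlorine delivered: 1340 g × 0.887 = 1189 g as Cl₂.
(a) Concentration rise: 1189 g / 884,000 L = 1.345 mg/L = 1.34 ppm.
(a) Final FC: 0.4 + 1.34 = 1.74 ppm.

(b) [OCl⁻]/[HOCl] = 10^(pH − pKa) = 10^(8.4 − 7.45) = 10^0.95 = 8.913.
(b) Fraction as HOCl = 1 / (1 + 8.913) = 0.1009.
(b) HOCl = 0.1009 × 7.51 ppm = 0.7576 ppm.

(a) 1.74 ppm; (b) 0.758 ppm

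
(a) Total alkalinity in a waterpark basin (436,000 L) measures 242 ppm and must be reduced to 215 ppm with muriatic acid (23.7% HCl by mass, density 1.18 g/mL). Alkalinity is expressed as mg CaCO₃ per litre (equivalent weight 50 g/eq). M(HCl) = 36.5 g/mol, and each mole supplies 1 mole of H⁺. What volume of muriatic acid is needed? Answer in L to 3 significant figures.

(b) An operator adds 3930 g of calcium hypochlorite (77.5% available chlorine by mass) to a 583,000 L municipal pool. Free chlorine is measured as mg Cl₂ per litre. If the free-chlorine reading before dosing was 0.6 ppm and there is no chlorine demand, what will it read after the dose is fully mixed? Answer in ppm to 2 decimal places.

(a) 30.7 L; (b) 5.82 ppm

(a) Alkalinity to neutralize: (242 − 215) = 27 mg/L as CaCO₃ × 436,000 L = 11,770 g as CaCO₃.
(a) Equivalents of H⁺ required: 11,770 ÷ 50 g/eq = 235.4 eq = 235.4 mol HCl.
(a) Mass of HCl: 235.4 × 36.5 = 8594 g.
(a) Mass of 23.7% solution: 8594 / 0.237 = 36,260 g.
(a) Volume: 36,260 g ÷ 1.18 g/mL = 30,730 mL.

(b) Available chlorine delivered: 3930 g × 0.775 = 3046 g as Cl₂.
(b) Concentration rise: 3046 g / 583,000 L = 5.224 mg/L = 5.22 ppm.
(b) Final FC: 0.6 + 5.22 = 5.82 ppm.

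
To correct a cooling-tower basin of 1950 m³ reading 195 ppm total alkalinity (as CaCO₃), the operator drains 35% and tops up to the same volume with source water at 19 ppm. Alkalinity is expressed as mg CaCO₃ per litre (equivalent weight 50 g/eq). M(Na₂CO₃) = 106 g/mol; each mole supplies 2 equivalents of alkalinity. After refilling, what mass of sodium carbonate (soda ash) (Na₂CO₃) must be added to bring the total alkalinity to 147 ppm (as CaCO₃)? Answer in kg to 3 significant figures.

Volume: 1950 m³ = 1,950,000 L.
After draining 35% and refilling: 195 × 0.65 + 19 × 0.35 = 133.4 ppm.
Deficit to target: 147 − 133.4 = 13.6 mg/L.
As CaCO₃: 13.6 mg/L × 1,950,000 L = 26,520 g; ÷ 50 g/eq ÷ 2 = 265.2 mol Na₂CO₃.
Mass: 265.2 × 106 = 28,110 g.

28.1 kg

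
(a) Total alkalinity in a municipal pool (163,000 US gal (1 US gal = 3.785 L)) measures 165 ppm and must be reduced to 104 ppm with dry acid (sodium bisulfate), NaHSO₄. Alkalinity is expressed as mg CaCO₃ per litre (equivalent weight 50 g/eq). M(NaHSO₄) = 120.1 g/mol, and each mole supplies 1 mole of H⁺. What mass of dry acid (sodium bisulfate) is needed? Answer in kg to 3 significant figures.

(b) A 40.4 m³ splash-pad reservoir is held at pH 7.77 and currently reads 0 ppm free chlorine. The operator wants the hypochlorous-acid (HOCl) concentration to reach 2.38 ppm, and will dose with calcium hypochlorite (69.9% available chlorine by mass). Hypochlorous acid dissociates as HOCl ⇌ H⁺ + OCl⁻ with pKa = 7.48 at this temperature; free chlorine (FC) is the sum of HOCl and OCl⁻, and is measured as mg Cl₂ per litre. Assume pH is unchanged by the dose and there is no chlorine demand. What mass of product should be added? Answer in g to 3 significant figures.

(a) Volume: 163,000 US gal × 3.785 L/gal = 616,955 L.
(a) Alkalinity to neutralize: (165 − 104) = 61 mg/L as CaCO₃ × 616,955 L = 37,630 g as CaCO₃.
(a) Equivalents of H⁺ required: 37,630 ÷ 50 g/eq = 752.7 eq = 752.7 mol NaHSO₄.
(a) Mass of NaHSO₄: 752.7 × 120.1 = 90,400 g.

(b) Volume: 40.4 m³ = 40,400 L.
(b) [OCl⁻]/[HOCl] = 10^(pH − pKa) = 10^(7.77 − 7.48) = 1.95; fraction as HOCl = 1/(1 + 1.95) = 0.339.
(b) Free chlorine required for 2.38 ppm HOCl: 2.38 / 0.339 = 7.021 ppm.
(b) FC to add: 7.021 − 0 = 7.021 mg/L as Cl₂.
(b) Cl₂ equivalent: 7.021 mg/L × 40,400 L = 283.6 g.
(b) Product at 69.9% available Cl: 283.6 / 0.699 = 405.8 g.

(a) 90.4 kg; (b) 406 g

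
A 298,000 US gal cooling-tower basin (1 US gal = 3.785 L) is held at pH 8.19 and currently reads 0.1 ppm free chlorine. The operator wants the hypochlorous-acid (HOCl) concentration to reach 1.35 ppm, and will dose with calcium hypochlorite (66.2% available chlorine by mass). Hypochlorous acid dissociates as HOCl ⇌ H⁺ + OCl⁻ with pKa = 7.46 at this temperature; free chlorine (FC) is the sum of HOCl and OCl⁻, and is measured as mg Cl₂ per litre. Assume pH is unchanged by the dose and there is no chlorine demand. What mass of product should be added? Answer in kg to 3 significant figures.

Volume: 298,000 US gal × 3.785 L/gal = 1,127,930 L.
[OCl⁻]/[HOCl] = 10^(pH − pKa) = 10^(8.19 − 7.46) = 5.37; fraction as HOCl = 1/(1 + 5.37) = 0.157.
Free chlorine required for 1.35 ppm HOCl: 1.35 / 0.157 = 8.6 ppm.
FC to add: 8.6 − 0.1 = 8.5 mg/L as Cl₂.
Cl₂ equivalent: 8.5 mg/L × 1,127,930 L = 9587 g.
Product at 66.2% available Cl: 9587 / 0.662 = 14,480 g.

14.5 kg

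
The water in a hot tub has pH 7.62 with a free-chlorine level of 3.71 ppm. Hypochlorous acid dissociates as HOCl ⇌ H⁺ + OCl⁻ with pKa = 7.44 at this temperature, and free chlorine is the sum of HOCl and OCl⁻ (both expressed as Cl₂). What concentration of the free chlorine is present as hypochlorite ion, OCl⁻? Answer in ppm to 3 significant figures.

[OCl⁻]/[HOCl] = 10^(pH − pKa) = 10^(7.62 − 7.44) = 10^0.18 = 1.514.
Fraction as HOCl = 1 / (1 + 1.514) = 0.3978.
OCl⁻ = (1 − 0.3978) × 3.71 ppm = 2.234 ppm.

2.23 ppm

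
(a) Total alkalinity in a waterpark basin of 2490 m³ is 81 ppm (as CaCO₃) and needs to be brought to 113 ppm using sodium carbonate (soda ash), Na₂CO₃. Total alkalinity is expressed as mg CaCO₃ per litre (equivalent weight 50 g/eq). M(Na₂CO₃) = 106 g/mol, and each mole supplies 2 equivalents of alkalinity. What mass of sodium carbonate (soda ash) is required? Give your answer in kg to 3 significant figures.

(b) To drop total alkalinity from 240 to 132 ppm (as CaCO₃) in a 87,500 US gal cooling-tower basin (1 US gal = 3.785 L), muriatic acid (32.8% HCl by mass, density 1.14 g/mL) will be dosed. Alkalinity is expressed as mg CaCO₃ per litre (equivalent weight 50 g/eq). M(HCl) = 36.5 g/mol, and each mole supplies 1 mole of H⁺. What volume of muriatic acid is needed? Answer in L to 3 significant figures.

(a) 84.5 kg; (b) 69.8 L

(a) Volume: 2490 m³ = 2,490,000 L.
(a) Alkalinity to add: (113 − 81) = 32 mg/L as CaCO₃ × 2,490,000 L = 79,680 g as CaCO₃.
(a) Equivalents: 79,680 g ÷ 50 g/eq = 1594 eq.
(a) Each mole of Na₂CO₃ supplies 2 eq, so 1594 / 2 = 796.8 mol.
(a) Mass: 796.8 mol × 106 g/mol = 84,460 g.

(b) Volume: 87,500 US gal × 3.785 L/gal = 331,188 L.
(b) Alkalinity to neutralize: (240 − 132) = 108 mg/L as CaCO₃ × 331,188 L = 35,770 g as CaCO₃.
(b) Equivalents of H⁺ required: 35,770 ÷ 50 g/eq = 715.4 eq = 715.4 mol HCl.
(b) Mass of HCl: 715.4 × 36.5 = 26,110 g.
(b) Mass of 32.8% solution: 26,110 / 0.328 = 79,610 g.
(b) Volume: 79,610 g ÷ 1.14 g/mL = 69,830 mL.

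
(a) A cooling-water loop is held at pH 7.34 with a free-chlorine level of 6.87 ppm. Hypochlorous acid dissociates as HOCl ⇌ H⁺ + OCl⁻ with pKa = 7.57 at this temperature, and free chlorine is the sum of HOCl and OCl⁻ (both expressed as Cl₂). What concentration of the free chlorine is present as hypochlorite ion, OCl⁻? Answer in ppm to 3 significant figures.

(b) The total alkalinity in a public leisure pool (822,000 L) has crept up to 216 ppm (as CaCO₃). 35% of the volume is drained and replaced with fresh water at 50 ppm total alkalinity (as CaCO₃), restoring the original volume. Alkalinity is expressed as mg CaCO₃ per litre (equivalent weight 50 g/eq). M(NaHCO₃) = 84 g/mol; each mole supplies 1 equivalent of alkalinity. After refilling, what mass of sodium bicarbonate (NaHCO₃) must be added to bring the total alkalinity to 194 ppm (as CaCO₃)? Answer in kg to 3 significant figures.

(a) [OCl⁻]/[HOCl] = 10^(pH − pKa) = 10^(7.34 − 7.57) = 10^-0.23 = 0.5888.
(a) Fraction as HOCl = 1 / (1 + 0.5888) = 0.6294.
(a) OCl⁻ = (1 − 0.6294) × 6.87 ppm = 2.546 ppm.

(b) After draining 35% and refilling: 216 × 0.65 + 50 × 0.35 = 157.9 ppm.
(b) Deficit to target: 194 − 157.9 = 36.1 mg/L.
(b) As CaCO₃: 36.1 mg/L × 822,000 L = 29,670 g; ÷ 50 g/eq ÷ 1 = 593.5 mol NaHCO₃.
(b) Mass: 593.5 × 84 = 49,850 g.

(a) 2.55 ppm; (b) 49.9 kg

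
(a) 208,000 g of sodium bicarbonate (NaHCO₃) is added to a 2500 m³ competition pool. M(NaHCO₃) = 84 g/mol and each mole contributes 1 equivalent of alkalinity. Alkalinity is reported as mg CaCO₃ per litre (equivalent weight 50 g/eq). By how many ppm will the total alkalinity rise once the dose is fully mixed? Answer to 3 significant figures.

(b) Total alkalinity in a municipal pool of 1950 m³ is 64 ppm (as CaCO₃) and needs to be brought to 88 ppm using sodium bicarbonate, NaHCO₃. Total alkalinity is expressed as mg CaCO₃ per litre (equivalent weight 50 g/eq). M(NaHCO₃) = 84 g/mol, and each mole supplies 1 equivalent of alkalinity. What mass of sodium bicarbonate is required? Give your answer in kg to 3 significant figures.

(a) 49.5 ppm; (b) 78.6 kg

(a) Volume: 2500 m³ = 2,500,000 L.
(a) Moles of NaHCO₃: 208,000 g ÷ 84 g/mol = 2476 mol → 2476 eq of alkalinity.
(a) As CaCO₃: 2476 eq × 50 g/eq = 123,800 g.
(a) Rise: 123,800 g / 2,500,000 L × 1000 = 49.52 mg/L.

(b) Volume: 1950 m³ = 1,950,000 L.
(b) Alkalinity to add: (88 − 64) = 24 mg/L as CaCO₃ × 1,950,000 L = 46,800 g as CaCO₃.
(b) Equivalents: 46,800 g ÷ 50 g/eq = 936 eq.
(b) NaHCO₃ supplies 1 eq per mole → 936 mol.
(b) Mass: 936 mol × 84 g/mol = 78,620 g.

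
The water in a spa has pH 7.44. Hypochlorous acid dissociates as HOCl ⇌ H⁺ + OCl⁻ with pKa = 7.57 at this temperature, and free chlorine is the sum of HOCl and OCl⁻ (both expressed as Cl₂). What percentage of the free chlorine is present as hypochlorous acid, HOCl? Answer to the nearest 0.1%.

57.4%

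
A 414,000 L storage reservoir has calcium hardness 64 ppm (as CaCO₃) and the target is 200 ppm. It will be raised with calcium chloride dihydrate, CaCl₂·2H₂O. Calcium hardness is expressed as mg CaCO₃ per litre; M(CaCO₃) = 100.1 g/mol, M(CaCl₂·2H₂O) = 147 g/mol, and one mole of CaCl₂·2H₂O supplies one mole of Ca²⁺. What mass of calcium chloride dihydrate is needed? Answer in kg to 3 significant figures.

Hardness to add: (200 − 64) = 136 mg/L as CaCO₃ × 414,000 L = 56,300 g as CaCO₃.
Moles of Ca²⁺ (1 mol Ca²⁺ ≡ 1 mol CaCO₃): 56,300 / 100.1 g/mol = 562.5 mol.
Mass of CaCl₂·2H₂O: 562.5 × 147 = 82,680 g.

82.7 kg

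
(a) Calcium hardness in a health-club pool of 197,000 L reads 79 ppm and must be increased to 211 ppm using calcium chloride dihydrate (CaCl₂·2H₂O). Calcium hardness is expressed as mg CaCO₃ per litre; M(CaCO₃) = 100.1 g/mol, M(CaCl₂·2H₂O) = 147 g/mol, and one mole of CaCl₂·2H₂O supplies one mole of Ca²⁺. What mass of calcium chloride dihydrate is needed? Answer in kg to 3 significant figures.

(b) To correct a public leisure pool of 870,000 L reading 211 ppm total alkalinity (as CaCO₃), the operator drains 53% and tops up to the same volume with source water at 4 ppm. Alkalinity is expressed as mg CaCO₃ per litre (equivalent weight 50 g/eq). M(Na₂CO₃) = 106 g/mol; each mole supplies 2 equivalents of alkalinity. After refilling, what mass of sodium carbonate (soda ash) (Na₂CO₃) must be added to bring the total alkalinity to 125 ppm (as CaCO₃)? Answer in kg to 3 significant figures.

(a) 38.2 kg; (b) 21.9 kg

(a) Hardness to add: (211 − 79) = 132 mg/L as CaCO₃ × 197,000 L = 26,000 g as CaCO₃.
(a) Moles of Ca²⁺ (1 mol Ca²⁺ ≡ 1 mol CaCO₃): 26,000 / 100.1 g/mol = 259.8 mol.
(a) Mass of CaCl₂·2H₂O: 259.8 × 147 = 38,190 g.

(b) After draining 53% and refilling: 211 × 0.47 + 4 × 0.53 = 101.29 ppm.
(b) Deficit to target: 125 − 101.29 = 23.71 mg/L.
(b) As CaCO₃: 23.71 mg/L × 870,000 L = 20,630 g; ÷ 50 g/eq ÷ 2 = 206.3 mol Na₂CO₃.
(b) Mass: 206.3 × 106 = 21,870 g.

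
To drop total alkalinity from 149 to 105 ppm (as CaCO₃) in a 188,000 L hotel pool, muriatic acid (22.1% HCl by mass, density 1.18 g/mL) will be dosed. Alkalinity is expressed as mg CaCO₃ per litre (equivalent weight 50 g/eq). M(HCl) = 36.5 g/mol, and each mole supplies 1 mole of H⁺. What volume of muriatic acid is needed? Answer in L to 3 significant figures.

23.2 L

Alkalinity to neutralize: (149 − 105) = 44 mg/L as CaCO₃ × 188,000 L = 8272 g as CaCO₃.
Equivalents of H⁺ required: 8272 ÷ 50 g/eq = 165.4 eq = 165.4 mol HCl.
Mass of HCl: 165.4 × 36.5 = 6039 g.
Mass of 22.1% solution: 6039 / 0.221 = 27,320 g.
Volume: 27,320 g ÷ 1.18 g/mL = 23,160 mL.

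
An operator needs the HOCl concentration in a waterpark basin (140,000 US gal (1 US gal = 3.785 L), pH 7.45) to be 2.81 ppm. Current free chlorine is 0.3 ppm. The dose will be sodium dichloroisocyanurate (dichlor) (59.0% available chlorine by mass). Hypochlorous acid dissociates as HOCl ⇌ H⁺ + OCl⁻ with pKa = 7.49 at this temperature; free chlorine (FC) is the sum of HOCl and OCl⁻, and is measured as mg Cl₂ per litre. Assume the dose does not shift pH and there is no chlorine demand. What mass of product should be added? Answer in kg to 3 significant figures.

4.56 kg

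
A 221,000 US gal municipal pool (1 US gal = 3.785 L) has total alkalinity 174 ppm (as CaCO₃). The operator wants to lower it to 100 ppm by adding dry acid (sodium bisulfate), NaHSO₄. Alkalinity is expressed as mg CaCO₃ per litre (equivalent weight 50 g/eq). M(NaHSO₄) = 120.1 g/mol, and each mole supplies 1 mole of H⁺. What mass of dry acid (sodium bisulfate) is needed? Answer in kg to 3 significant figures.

Volume: 221,000 US gal × 3.785 L/gal = 836,485 L.
Alkalinity to neutralize: (174 − 100) = 74 mg/L as CaCO₃ × 836,485 L = 61,900 g as CaCO₃.
Equivalents of H⁺ required: 61,900 ÷ 50 g/eq = 1238 eq = 1238 mol NaHSO₄.
Mass of NaHSO₄: 1238 × 120.1 = 148,700 g.

149 kg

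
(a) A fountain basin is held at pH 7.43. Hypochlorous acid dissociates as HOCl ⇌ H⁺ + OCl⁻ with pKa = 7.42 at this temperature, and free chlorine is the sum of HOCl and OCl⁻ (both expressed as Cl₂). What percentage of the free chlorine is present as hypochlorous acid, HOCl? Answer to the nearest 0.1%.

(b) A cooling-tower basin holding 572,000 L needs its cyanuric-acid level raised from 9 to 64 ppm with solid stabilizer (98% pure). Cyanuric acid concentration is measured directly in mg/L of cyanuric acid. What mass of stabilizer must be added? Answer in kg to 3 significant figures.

(a) [OCl⁻]/[HOCl] = 10^(pH − pKa) = 10^(7.43 − 7.42) = 10^0.01 = 1.023.
(a) Fraction as HOCl = 1 / (1 + 1.023) = 0.4942.

(b) CYA to add: (64 − 9) = 55 mg/L × 572,000 L = 31,460 g cyanuric acid.
(b) At 98% purity: 31,460 / 0.98 = 32,100 g product.

(a) 49.4%; (b) 32.1 kg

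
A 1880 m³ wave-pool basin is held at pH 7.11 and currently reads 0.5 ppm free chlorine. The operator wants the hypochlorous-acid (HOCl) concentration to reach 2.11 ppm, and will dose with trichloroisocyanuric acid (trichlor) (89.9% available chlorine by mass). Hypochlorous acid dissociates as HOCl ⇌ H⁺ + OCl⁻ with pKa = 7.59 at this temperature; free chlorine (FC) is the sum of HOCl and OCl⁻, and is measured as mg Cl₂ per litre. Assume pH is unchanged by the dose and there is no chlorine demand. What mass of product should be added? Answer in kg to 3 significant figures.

Volume: 1880 m³ = 1,880,000 L.
[OCl⁻]/[HOCl] = 10^(pH − pKa) = 10^(7.11 − 7.59) = 0.3311; fraction as HOCl = 1/(1 + 0.3311) = 0.7512.
Free chlorine required for 2.11 ppm HOCl: 2.11 / 0.7512 = 2.809 ppm.
FC to add: 2.809 − 0.5 = 2.309 mg/L as Cl₂.
Cl₂ equivalent: 2.309 mg/L × 1,880,000 L = 4340 g.
Product at 89.9% available Cl: 4340 / 0.899 = 4828 g.

4.83 kg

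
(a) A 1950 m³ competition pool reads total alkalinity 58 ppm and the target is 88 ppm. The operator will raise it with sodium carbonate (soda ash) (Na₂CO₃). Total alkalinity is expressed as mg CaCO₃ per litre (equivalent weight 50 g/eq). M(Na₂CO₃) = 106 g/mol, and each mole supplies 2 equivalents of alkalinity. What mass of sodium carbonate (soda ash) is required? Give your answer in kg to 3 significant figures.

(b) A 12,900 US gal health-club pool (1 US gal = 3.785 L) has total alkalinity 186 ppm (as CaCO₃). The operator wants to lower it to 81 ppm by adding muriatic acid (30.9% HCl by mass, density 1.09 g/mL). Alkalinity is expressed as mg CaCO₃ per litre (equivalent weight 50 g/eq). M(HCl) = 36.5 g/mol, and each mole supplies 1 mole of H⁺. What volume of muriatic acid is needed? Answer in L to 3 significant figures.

(a) Volume: 1950 m³ = 1,950,000 L.
(a) Alkalinity to add: (88 − 58) = 30 mg/L as CaCO₃ × 1,950,000 L = 58,500 g as CaCO₃.
(a) Equivalents: 58,500 g ÷ 50 g/eq = 1170 eq.
(a) Each mole of Na₂CO₃ supplies 2 eq, so 1170 / 2 = 585 mol.
(a) Mass: 585 mol × 106 g/mol = 62,010 g.

(b) Volume: 12,900 US gal × 3.785 L/gal = 48,826 L.
(b) Alkalinity to neutralize: (186 − 81) = 105 mg/L as CaCO₃ × 48,826 L = 5127 g as CaCO₃.
(b) Equivalents of H⁺ required: 5127 ÷ 50 g/eq = 102.5 eq = 102.5 mol HCl.
(b) Mass of HCl: 102.5 × 36.5 = 3743 g.
(b) Mass of 30.9% solution: 3743 / 0.309 = 12,110 g.
(b) Volume: 12,110 g ÷ 1.09 g/mL = 11,110 mL.

(a) 62.0 kg; (b) 11.1 L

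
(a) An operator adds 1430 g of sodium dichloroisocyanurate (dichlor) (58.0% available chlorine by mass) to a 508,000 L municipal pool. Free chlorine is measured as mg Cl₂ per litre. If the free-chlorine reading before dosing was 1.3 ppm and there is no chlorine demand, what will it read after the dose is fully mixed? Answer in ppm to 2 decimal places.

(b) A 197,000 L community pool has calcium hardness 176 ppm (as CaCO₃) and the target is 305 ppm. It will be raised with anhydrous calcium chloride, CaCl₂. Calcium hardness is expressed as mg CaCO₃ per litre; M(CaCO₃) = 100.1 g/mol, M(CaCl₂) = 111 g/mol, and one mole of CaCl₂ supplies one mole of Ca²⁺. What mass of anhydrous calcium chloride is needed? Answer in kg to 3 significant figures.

(a) 2.93 ppm; (b) 28.2 kg

(a) Available chlorine delivered: 1430 g × 0.58 = 829.4 g as Cl₂.
(a) Concentration rise: 829.4 g / 508,000 L = 1.633 mg/L = 1.63 ppm.
(a) Final FC: 1.3 + 1.63 = 2.93 ppm.

(b) Hardness to add: (305 − 176) = 129 mg/L as CaCO₃ × 197,000 L = 25,410 g as CaCO₃.
(b) Moles of Ca²⁺ (1 mol Ca²⁺ ≡ 1 mol CaCO₃): 25,410 / 100.1 g/mol = 253.9 mol.
(b) Mass of CaCl₂: 253.9 × 111 = 28,180 g.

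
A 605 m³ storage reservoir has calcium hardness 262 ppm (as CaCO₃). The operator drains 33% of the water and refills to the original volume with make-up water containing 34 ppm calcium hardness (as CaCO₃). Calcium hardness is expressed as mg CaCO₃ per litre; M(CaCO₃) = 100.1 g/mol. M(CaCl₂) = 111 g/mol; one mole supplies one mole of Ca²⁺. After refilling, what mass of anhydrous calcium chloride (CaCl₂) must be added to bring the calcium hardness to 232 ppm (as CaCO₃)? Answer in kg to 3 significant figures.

30.4 kg

Volume: 605 m³ = 605,000 L.
After draining 33% and refilling: 262 × 0.67 + 34 × 0.33 = 186.76 ppm.
Deficit to target: 232 − 186.76 = 45.24 mg/L.
As CaCO₃: 45.24 mg/L × 605,000 L = 27,370 g; ÷ 100.1 = 273.4 mol Ca²⁺.
Mass: 273.4 × 111 = 30,350 g.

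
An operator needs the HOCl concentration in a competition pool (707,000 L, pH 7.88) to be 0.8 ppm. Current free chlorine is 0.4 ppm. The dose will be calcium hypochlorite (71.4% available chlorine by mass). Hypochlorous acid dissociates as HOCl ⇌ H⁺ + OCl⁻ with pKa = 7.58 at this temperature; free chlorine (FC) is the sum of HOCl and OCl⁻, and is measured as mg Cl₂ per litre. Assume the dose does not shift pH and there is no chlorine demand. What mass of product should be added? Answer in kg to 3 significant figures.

[OCl⁻]/[HOCl] = 10^(pH − pKa) = 10^(7.88 − 7.58) = 1.995; fraction as HOCl = 1/(1 + 1.995) = 0.3339.
Free chlorine required for 0.8 ppm HOCl: 0.8 / 0.3339 = 2.396 ppm.
FC to add: 2.396 − 0.4 = 1.996 mg/L as Cl₂.
Cl₂ equivalent: 1.996 mg/L × 707,000 L = 1411 g.
Product at 71.4% available Cl: 1411 / 0.714 = 1977 g.

1.98 kg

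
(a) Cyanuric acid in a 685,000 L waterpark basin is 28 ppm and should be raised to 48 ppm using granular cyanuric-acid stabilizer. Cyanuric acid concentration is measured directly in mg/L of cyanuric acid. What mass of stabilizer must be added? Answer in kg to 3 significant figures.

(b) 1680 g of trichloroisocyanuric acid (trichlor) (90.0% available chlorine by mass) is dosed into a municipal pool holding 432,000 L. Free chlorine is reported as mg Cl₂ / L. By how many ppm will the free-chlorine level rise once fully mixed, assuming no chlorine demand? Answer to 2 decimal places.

(a) 13.7 kg; (b) 3.50 ppm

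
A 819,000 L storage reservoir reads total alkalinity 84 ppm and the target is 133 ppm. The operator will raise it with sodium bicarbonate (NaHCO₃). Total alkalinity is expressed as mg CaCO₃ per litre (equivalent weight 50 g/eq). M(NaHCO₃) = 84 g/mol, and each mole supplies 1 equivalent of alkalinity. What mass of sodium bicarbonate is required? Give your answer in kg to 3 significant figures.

Alkalinity to add: (133 − 84) = 49 mg/L as CaCO₃ × 819,000 L = 40,130 g as CaCO₃.
Equivalents: 40,130 g ÷ 50 g/eq = 802.6 eq.
NaHCO₃ supplies 1 eq per mole → 802.6 mol.
Mass: 802.6 mol × 84 g/mol = 67,420 g.

67.4 kg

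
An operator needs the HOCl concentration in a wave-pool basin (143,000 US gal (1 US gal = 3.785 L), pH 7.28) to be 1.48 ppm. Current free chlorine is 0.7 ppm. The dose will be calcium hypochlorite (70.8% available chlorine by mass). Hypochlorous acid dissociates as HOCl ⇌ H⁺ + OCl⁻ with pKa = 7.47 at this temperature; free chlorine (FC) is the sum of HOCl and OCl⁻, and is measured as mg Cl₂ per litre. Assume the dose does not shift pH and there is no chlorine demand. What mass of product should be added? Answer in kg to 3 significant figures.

Volume: 143,000 US gal × 3.785 L/gal = 541,255 L.
[OCl⁻]/[HOCl] = 10^(pH − pKa) = 10^(7.28 − 7.47) = 0.6457; fraction as HOCl = 1/(1 + 0.6457) = 0.6077.
Free chlorine required for 1.48 ppm HOCl: 1.48 / 0.6077 = 2.436 ppm.
FC to add: 2.436 − 0.7 = 1.736 mg/L as Cl₂.
Cl₂ equivalent: 1.736 mg/L × 541,255 L = 939.4 g.
Product at 70.8% available Cl: 939.4 / 0.708 = 1327 g.

1.33 kg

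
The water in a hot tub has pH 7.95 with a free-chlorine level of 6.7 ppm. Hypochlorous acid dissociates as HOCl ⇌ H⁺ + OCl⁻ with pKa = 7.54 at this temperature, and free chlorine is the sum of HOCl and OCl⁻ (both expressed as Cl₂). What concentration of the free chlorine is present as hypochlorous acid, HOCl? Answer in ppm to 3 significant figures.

1.88 ppm

[OCl⁻]/[HOCl] = 10^(pH − pKa) = 10^(7.95 − 7.54) = 10^0.41 = 2.57.
Fraction as HOCl = 1 / (1 + 2.57) = 0.2801.
HOCl = 0.2801 × 6.7 ppm = 1.877 ppm.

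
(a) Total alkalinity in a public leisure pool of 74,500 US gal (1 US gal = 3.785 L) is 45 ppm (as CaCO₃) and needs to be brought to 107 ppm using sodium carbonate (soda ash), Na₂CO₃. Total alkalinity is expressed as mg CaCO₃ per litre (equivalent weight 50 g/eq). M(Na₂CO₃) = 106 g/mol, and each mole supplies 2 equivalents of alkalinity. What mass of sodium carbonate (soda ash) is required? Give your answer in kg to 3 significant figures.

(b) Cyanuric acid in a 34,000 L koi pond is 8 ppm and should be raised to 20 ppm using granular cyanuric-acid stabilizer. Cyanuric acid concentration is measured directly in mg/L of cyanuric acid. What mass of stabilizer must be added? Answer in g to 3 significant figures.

(a) Volume: 74,500 US gal × 3.785 L/gal = 281,982 L.
(a) Alkalinity to add: (107 − 45) = 62 mg/L as CaCO₃ × 281,982 L = 17,480 g as CaCO₃.
(a) Equivalents: 17,480 g ÷ 50 g/eq = 349.7 eq.
(a) Each mole of Na₂CO₃ supplies 2 eq, so 349.7 / 2 = 174.8 mol.
(a) Mass: 174.8 mol × 106 g/mol = 18,530 g.

(b) CYA to add: (20 − 8) = 12 mg/L × 34,000 L = 408 g cyanuric acid.

(a) 18.5 kg; (b) 408 g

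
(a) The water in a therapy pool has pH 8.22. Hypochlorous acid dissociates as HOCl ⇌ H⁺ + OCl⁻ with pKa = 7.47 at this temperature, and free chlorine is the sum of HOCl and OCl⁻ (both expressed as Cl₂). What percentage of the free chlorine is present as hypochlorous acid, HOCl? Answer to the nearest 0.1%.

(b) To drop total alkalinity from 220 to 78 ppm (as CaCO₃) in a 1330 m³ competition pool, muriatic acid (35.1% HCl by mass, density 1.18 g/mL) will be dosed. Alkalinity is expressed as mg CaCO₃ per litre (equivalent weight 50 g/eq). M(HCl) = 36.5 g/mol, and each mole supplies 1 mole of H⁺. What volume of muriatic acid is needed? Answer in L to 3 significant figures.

(a) 15.1%; (b) 333 L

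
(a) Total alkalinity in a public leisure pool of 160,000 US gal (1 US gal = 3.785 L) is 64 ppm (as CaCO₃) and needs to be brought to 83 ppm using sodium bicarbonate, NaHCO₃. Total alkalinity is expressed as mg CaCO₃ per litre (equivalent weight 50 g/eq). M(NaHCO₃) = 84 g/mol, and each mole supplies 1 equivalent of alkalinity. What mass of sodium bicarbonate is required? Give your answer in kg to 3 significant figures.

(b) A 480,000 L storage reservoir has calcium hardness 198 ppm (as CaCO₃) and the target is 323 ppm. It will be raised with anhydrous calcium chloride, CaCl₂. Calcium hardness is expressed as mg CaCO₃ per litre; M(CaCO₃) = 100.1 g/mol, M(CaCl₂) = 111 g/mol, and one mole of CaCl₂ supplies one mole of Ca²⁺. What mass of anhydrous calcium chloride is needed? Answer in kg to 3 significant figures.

(a) 19.3 kg; (b) 66.5 kg

(a) Volume: 160,000 US gal × 3.785 L/gal = 605,600 L.
(a) Alkalinity to add: (83 − 64) = 19 mg/L as CaCO₃ × 605,600 L = 11,510 g as CaCO₃.
(a) Equivalents: 11,510 g ÷ 50 g/eq = 230.1 eq.
(a) NaHCO₃ supplies 1 eq per mole → 230.1 mol.
(a) Mass: 230.1 mol × 84 g/mol = 19,330 g.

(b) Hardness to add: (323 − 198) = 125 mg/L as CaCO₃ × 480,000 L = 60,000 g as CaCO₃.
(b) Moles of Ca²⁺ (1 mol Ca²⁺ ≡ 1 mol CaCO₃): 60,000 / 100.1 g/mol = 599.4 mol.
(b) Mass of CaCl₂: 599.4 × 111 = 66,530 g.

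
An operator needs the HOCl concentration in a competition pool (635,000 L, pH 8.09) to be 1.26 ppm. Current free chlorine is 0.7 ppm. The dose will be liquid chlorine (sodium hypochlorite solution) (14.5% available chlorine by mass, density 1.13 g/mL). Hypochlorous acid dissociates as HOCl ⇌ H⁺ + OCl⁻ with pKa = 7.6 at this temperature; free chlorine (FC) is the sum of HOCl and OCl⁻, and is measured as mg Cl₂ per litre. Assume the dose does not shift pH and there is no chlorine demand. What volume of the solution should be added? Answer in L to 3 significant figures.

17.3 L

[OCl⁻]/[HOCl] = 10^(pH − pKa) = 10^(8.09 − 7.6) = 3.09; fraction as HOCl = 1/(1 + 3.09) = 0.2445.
Free chlorine required for 1.26 ppm HOCl: 1.26 / 0.2445 = 5.154 ppm.
FC to add: 5.154 − 0.7 = 4.454 mg/L as Cl₂.
Cl₂ equivalent: 4.454 mg/L × 635,000 L = 2828 g.
Product at 14.5% available Cl: 2828 / 0.145 = 19,500 g.
Volume: 19,500 g ÷ 1.13 g/mL = 17,260 mL.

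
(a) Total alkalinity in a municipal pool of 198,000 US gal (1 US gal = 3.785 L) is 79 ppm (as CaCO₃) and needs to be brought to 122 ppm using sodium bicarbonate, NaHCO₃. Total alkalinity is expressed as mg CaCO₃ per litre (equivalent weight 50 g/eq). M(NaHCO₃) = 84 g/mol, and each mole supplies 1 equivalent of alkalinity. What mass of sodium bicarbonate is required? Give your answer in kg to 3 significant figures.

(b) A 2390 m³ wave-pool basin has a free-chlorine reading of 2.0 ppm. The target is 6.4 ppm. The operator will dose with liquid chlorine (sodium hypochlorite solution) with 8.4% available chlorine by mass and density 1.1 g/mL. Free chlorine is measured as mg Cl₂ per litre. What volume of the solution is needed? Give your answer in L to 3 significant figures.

(a) Volume: 198,000 US gal × 3.785 L/gal = 749,430 L.
(a) Alkalinity to add: (122 − 79) = 43 mg/L as CaCO₃ × 749,430 L = 32,230 g as CaCO₃.
(a) Equivalents: 32,230 g ÷ 50 g/eq = 644.5 eq.
(a) NaHCO₃ supplies 1 eq per mole → 644.5 mol.
(a) Mass: 644.5 mol × 84 g/mol = 54,140 g.

(b) Volume: 2390 m³ = 2,390,000 L.
(b) Chlorine deficit: 6.4 − 2.0 = 4.4 ppm = 4.4 mg/L as Cl₂.
(b) Cl₂ equivalent needed: 4.4 mg/L × 2,390,000 L = 10,520,000 mg = 10,520 g.
(b) Product at 8.4% available chlorine: 10,520 / 0.084 = 125,200 g.
(b) Volume at density 1.1 g/mL: 125,200 g ÷ 1.1 g/mL = 113,800 mL.

(a) 54.1 kg; (b) 114 L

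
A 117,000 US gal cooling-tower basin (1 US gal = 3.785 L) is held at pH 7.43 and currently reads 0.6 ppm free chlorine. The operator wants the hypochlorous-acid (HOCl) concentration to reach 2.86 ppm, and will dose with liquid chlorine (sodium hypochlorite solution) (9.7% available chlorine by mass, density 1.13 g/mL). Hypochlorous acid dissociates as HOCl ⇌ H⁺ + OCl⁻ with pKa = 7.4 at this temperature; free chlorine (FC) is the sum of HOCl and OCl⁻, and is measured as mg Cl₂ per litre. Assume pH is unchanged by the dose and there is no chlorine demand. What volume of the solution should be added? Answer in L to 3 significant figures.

21.5 L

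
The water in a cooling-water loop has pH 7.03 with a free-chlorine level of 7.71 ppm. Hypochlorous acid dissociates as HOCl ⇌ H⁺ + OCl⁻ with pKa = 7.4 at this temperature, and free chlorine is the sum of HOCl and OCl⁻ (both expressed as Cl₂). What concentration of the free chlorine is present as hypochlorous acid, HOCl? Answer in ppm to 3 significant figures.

5.40 ppm

[OCl⁻]/[HOCl] = 10^(pH − pKa) = 10^(7.03 − 7.4) = 10^-0.37 = 0.4266.
Fraction as HOCl = 1 / (1 + 0.4266) = 0.701.
HOCl = 0.701 × 7.71 ppm = 5.405 ppm.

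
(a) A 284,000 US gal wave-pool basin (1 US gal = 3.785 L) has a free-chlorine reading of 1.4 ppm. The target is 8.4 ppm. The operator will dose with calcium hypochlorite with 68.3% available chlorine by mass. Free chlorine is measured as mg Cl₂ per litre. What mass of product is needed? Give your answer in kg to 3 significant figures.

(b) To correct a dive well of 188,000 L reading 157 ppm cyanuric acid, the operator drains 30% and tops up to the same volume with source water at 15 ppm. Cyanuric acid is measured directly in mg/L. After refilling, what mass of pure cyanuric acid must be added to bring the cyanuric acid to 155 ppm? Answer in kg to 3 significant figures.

(a) 11.0 kg; (b) 7.63 kg

(a) Volume: 284,000 US gal × 3.785 L/gal = 1,074,940 L.
(a) Chlorine deficit: 8.4 − 1.4 = 7 ppm = 7 mg/L as Cl₂.
(a) Cl₂ equivalent needed: 7 mg/L × 1,074,940 L = 7,525,000 mg = 7525 g.
(a) Product at 68.3% available chlorine: 7525 / 0.683 = 11,020 g.

(b) After draining 30% and refilling: 157 × 0.70 + 15 × 0.30 = 114.4 ppm.
(b) Deficit to target: 155 − 114.4 = 40.6 mg/L.
(b) Mass: 40.6 mg/L × 188,000 L = 7633 g cyanuric acid.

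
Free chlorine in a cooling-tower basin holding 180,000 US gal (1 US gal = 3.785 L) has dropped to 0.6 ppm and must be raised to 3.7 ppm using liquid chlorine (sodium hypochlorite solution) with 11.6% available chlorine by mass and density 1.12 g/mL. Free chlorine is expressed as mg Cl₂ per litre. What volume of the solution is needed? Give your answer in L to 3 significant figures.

16.3 L

Volume: 180,000 US gal × 3.785 L/gal = 681,300 L.
Chlorine deficit: 3.7 − 0.6 = 3.1 ppm = 3.1 mg/L as Cl₂.
Cl₂ equivalent needed: 3.1 mg/L × 681,300 L = 2,112,000 mg = 2112 g.
Product at 11.6% available chlorine: 2112 / 0.116 = 18,210 g.
Volume at density 1.12 g/mL: 18,210 g ÷ 1.12 g/mL = 16,260 mL.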